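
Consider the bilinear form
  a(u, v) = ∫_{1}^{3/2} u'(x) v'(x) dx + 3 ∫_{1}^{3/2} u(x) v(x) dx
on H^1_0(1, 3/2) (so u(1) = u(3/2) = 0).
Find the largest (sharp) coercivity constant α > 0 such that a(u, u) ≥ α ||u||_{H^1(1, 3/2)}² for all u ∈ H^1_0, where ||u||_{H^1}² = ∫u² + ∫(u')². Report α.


α = 1

Coercivity of a(·,·) on H^1_0(1, 3/2) means a(u, u) ≥ α ||u||_{H^1}² for every u ∈ H^1_0.
The interval has length L = 1/2, and Poincaré/coercivity depend only on L. Here a(u, u) = ∫(u')² + (3)·∫u².
Here c = 3 ≥ 1, so a(u,u) = ∫(u')² + c∫u² ≥ ∫(u')² + ∫u² = ||u||_{H^1}², i.e. α = 1 works. No larger α is possible: a(u,u) ≥ α||u||_{H^1}² means (1−α)∫(u')² ≥ (α−c)∫u², and for the modes u_n = sin(nπ(x−x₀)/L) (x₀ the left endpoint) one has ∫u_n²/∫(u_n')² = (L/(nπ))² → 0, so a(u_n,u_n)/||u_n||_{H^1}² → 1. Hence the optimal constant is α = 1.
Therefore α = 1.


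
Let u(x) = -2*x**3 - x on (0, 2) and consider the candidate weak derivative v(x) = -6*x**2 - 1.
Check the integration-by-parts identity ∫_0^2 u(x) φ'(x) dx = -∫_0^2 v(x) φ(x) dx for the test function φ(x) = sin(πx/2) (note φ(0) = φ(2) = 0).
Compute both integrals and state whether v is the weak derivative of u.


LHS = -192/π^3 + 52/π, RHS = -192/π^3 + 52/π. Yes, v = u' weakly.

u(x) = -2*x**3 - x, classical derivative u'(x) = -6*x**2 - 1.
φ(x) = sin(πx/2), so φ'(x) = π*cos(π*x/2)/2.
Note φ(0) = φ(2) = 0, so the boundary term u·φ vanishes.
LHS = ∫_0^2 u(x) φ'(x) dx = ∫_0^2 (-π*x^3*cos(π*x/2) - π*x*cos(π*x/2)/2) dx. Term by term:
  ∫_0^2 -π*x^3*cos(π*x/2) dx = -192/π^3 + 48/π;  ∫_0^2 -π*x*cos(π*x/2)/2 dx = 4/π.
Sum: -192/π^3 + 48/π + 4/π = -192/π^3 + 52/π.
So LHS = -192/π^3 + 52/π.
∫_0^2 v(x) φ(x) dx = ∫_0^2 (-6*x^2*sin(π*x/2) - sin(π*x/2)) dx. Term by term:
  ∫_0^2 -sin(π*x/2) dx = -4/π;  ∫_0^2 -6*x^2*sin(π*x/2) dx = -48/π + 192/π^3.
Sum: -4/π + -48/π + 192/π^3 = -52/π + 192/π^3.
So RHS = -∫_0^2 v(x) φ(x) dx = -192/π^3 + 52/π.
LHS = RHS, so the identity holds for this test φ.
Moreover u is smooth here and v(x) = u'(x) = -6*x**2 - 1 pointwise, so the identity holds for every test function. Hence v is the weak derivative of u.


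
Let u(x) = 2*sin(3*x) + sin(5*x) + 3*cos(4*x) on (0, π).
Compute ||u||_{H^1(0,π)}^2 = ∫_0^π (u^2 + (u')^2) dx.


||u||_{H^1(0,π)}^2 = -1292/21 + 219*π/2

u'(x) = -12*sin(4*x) + 6*cos(3*x) + 5*cos(5*x).
Expand u² and (u')² and integrate term by term on (0, π), using: for integers n ≥ 1, ∫_0^π sin²(nx) dx = ∫_0^π cos²(nx) dx = π/2; for n ≠ n', ∫_0^π sin(nx)sin(n'x) dx = ∫_0^π cos(nx)cos(n'x) dx = 0; and by product-to-sum, ∫_0^π sin(nx)cos(n'x) dx = ½∫_0^π [sin((n+n')x) + sin((n−n')x)] dx, which is 0 when n+n' is even and 2n/(n²−n'²) when n+n' is odd (it need not vanish on (0, π)).
  u² squared terms: (2)²·∫sin(3x)² dx = 4·π/2 = 2*π;  (3)²·∫cos(4x)² dx = 9·π/2 = 9*π/2;  (1)²·∫sin(5x)² dx = 1·π/2 = π/2.
  u² cross terms: 2·(2)·(3)·∫sin(3x)·cos(4x) dx = 12·(-6/7) = -72/7;  2·(2)·(1)·∫sin(3x)·sin(5x) dx = 4·(0) = 0;  2·(3)·(1)·∫cos(4x)·sin(5x) dx = 6·(10/9) = 20/3.
  So ∫_0^π u² dx = 2*π + 9*π/2 + π/2 − 72/7 + 0 + 20/3 = -76/21 + 7*π.
  (u')² squared terms: (-12)²·∫sin(4x)² dx = 144·π/2 = 72*π;  (5)²·∫cos(5x)² dx = 25·π/2 = 25*π/2;  (6)²·∫cos(3x)² dx = 36·π/2 = 18*π.
  (u')² cross terms: 2·(-12)·(5)·∫sin(4x)·cos(5x) dx = -120·(-8/9) = 320/3;  2·(-12)·(6)·∫sin(4x)·cos(3x) dx = -144·(8/7) = -1152/7;  2·(5)·(6)·∫cos(5x)·cos(3x) dx = 60·(0) = 0.
  So ∫_0^π (u')² dx = 72*π + 25*π/2 + 18*π + 320/3 − 1152/7 + 0 = -1216/21 + 205*π/2.
||u||_{H^1}^2 = (-76/21 + 7*π) + (-1216/21 + 205*π/2) = -1292/21 + 219*π/2.


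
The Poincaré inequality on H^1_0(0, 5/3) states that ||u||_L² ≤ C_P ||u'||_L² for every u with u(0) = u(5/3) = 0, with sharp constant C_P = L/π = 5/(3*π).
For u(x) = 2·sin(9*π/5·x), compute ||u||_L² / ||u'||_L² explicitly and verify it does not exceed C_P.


||u||_L² / ||u'||_L² = 5/(9*π) < C_P = 5/(3*π).

u(x) = 2·sin(9*π/5·x), so u'(x) = 18*π*cos(9*π*x/5)/5.
Writing u(x) = A·sin(kπx/L) with A = 2 and k = 3, use ∫_0^L sin²(kπx/L) dx = L/2 and ∫_0^L cos²(kπx/L) dx = L/2.
u² = 4·sin²(9*π/5·x) and (u')² = 324*π^2/25·cos²(9*π/5·x), and each of sin², cos² integrates to L/2 = 5/6 over (0, 5/3).
∫_0^5/3 u² dx = 10/3, so ||u||_L² = sqrt(30)/3.
∫_0^5/3 (u')² dx = 54*π^2/5, so ||u'||_L² = 3*sqrt(30)*π/5.
Ratio ||u||_L² / ||u'||_L² = 5/(9*π).
Sharp Poincaré constant on H^1_0(0, 5/3) is C_P = L/π = 5/(3*π), achieved by sin(3*π/5·x).
This is the k = 3 harmonic; the ratio L/(kπ) is strictly less than C_P = L/π, consistent with the sharp inequality ||u||_L² ≤ C_P ||u'||_L².


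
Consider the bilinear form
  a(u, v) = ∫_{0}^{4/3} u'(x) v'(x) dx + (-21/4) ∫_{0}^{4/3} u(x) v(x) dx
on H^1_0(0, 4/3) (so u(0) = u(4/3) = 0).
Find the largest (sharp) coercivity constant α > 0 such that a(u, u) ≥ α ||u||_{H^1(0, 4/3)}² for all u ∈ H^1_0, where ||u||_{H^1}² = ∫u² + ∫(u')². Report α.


α = 3*(-28 + 3*π^2)/(16 + 9*π^2)

Coercivity of a(·,·) on H^1_0(0, 4/3) means a(u, u) ≥ α ||u||_{H^1}² for every u ∈ H^1_0.
The interval has length L = 4/3, and Poincaré/coercivity depend only on L. Here a(u, u) = ∫(u')² + (-21/4)·∫u².
Here c = -21/4 < 0 with |c| < (π/L)² = 9*π^2/16, so coercivity still holds. The condition a(u,u) ≥ α||u||_{H^1}² reads (1−α)∫(u')² ≥ (α−c)∫u². Any admissible α is ≤ 1 (rapidly oscillating u have ∫u²/∫(u')² → 0), and α = 1 would force 0 ≥ (1−c)∫u², impossible since c < 1; so 1−α > 0. By the sharp Poincaré inequality on H^1_0 of an interval of length L, ∫(u')² ≥ (π/L)²∫u² with equality for the first sine mode sin(π(x−x₀)/L) (x₀ the left endpoint), so the inequality holds for all u iff (1−α)(π/L)² ≥ α − c, i.e. α ≤ ((π/L)² + c)/((π/L)² + 1) = (1 + c(L/π)²)/(1 + (L/π)²). (Direct route, valid since c ≤ 0: Poincaré gives c∫u² ≥ c(L/π)²∫(u')², so a(u,u) ≥ (1 + c(L/π)²)∫(u')², while ||u||_{H^1}² ≤ (1 + (L/π)²)∫(u')²; dividing yields the same α.) With (π/L)² = 9*π^2/16 and c = -21/4, the largest admissible constant is α = ((π/L)² + c)/((π/L)² + 1).
Simplifying, α = 3*(-28 + 3*π^2)/(16 + 9*π^2).


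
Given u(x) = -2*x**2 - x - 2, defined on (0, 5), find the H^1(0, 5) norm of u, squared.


||u||_{H^1}^2 = 13025/3

The H^1 norm (squared) on an interval (0, L) is
  ||u||_{H^1}^2 = ∫_0^L u(x)^2 dx + ∫_0^L u'(x)^2 dx.
Compute u'(x) = -4*x - 1.
Then u(x)^2 = 4*x**4 + 4*x**3 + 9*x**2 + 4*x + 4 and u'(x)^2 = 16*x**2 + 8*x + 1.
Integrate each monomial from 0 to 5 using ∫_0^5 c·x^n dx = c·5^(n+1)/(n+1):
  ∫_0^5 u(x)^2 dx = ∫_0^5 (4*x^4 + 4*x^3 + 9*x^2 + 4*x + 4) dx. Term by term:
    ∫_0^5 4*x^4 dx = 2500;  ∫_0^5 4*x^3 dx = 625;  ∫_0^5 9*x^2 dx = 375;
    ∫_0^5 4*x dx = 50;  ∫_0^5 4 dx = 20.
  Sum: 2500 + 625 + 375 + 50 + 20 = 3570.
  ∫_0^5 u'(x)^2 dx = ∫_0^5 (16*x^2 + 8*x + 1) dx. Term by term:
    ∫_0^5 16*x^2 dx = 2000/3;  ∫_0^5 8*x dx = 100;  ∫_0^5 1 dx = 5.
  Sum: 2000/3 + 100 + 5 = 2315/3.
Adding: ||u||_{H^1}^2 = 3570 + 2315/3 = 13025/3.


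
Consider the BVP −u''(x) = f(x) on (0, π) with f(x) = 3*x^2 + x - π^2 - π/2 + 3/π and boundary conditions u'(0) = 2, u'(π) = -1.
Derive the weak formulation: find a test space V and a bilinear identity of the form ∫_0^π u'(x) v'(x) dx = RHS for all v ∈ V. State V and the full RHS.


V = H^1(0, π) (v unrestricted at boundary; u is determined up to an additive constant); weak form: ∫_0^π u'v' dx = ∫_0^π (3*x^2 + x - π^2 - π/2 + 3/π) v dx − v(π) − 2·v(0) for all v ∈ V.

Multiply both sides by a test function v and integrate from 0 to π:
  ∫_0^π −u''(x) v(x) dx = ∫_0^π f(x) v(x) dx.
Integrate the LHS by parts once:
  ∫_0^π −u'' v dx = −[u'(x) v(x)]_0^π + ∫_0^π u'(x) v'(x) dx.
Thus ∫_0^π u'(x) v'(x) dx = ∫_0^π f(x) v(x) dx + [u'(x) v(x)]_0^π.
Choose V so that boundary terms are either known or forced to vanish.
u has inhomogeneous Neumann u'(0) = 2, u'(π) = -1. [u' v]_0^π = (-1)·v(π) − (2)·v(0) = − v(π) − 2·v(0). Take V = H^1(0, π); boundary term becomes part of RHS.
Weak formulation: find u (satisfying any essential BC) such that ∫_0^π u'(x) v'(x) dx = ∫_0^π f v dx − v(π) − 2·v(0) for all v ∈ V (Neumann data are natural BCs: they enter the RHS as boundary terms).
Substituting f(x) = 3*x^2 + x - π^2 - π/2 + 3/π, the right-hand side is ∫_0^π (3*x^2 + x - π^2 - π/2 + 3/π) v dx − v(π) − 2·v(0).
Compatibility check (pure Neumann): taking v ≡ 1 ∈ V gives 0 = ∫_0^π f dx + (-1) − (2), i.e. ∫_0^π f dx must equal u'(0) − u'(π) = 3. Indeed ∫_0^π (3*x^2 + x - π^2 - π/2 + 3/π) dx = 3, so the data are compatible. The solution is then unique only up to an additive constant (fix it e.g. by requiring ∫_0^π u dx = 0).


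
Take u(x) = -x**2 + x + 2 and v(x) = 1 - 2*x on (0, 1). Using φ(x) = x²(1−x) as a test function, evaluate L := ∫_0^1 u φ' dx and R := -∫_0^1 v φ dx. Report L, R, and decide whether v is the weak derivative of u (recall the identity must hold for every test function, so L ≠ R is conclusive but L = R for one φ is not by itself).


LHS = 1/60, RHS = 1/60. Yes, v = u' weakly.

u(x) = -x**2 + x + 2, classical derivative u'(x) = 1 - 2*x.
φ(x) = x²(1−x), so φ'(x) = x*(2 - 3*x).
Note φ(0) = φ(1) = 0, so the boundary term u·φ vanishes.
LHS = ∫_0^1 u(x) φ'(x) dx = ∫_0^1 (3*x^4 - 5*x^3 - 4*x^2 + 4*x) dx. Term by term:
  ∫_0^1 3*x^4 dx = 3/5;  ∫_0^1 -5*x^3 dx = -5/4;  ∫_0^1 -4*x^2 dx = -4/3;
  ∫_0^1 4*x dx = 2.
Sum: 3/5 − 5/4 − 4/3 + 2 = 1/60.
So LHS = 1/60.
∫_0^1 v(x) φ(x) dx = ∫_0^1 (2*x^4 - 3*x^3 + x^2) dx. Term by term:
  ∫_0^1 2*x^4 dx = 2/5;  ∫_0^1 -3*x^3 dx = -3/4;  ∫_0^1 x^2 dx = 1/3.
Sum: 2/5 − 3/4 + 1/3 = -1/60.
So RHS = -∫_0^1 v(x) φ(x) dx = 1/60.
LHS = RHS, so the identity holds for this test φ.
Moreover u is smooth here and v(x) = u'(x) = 1 - 2*x pointwise, so the identity holds for every test function. Hence v is the weak derivative of u.


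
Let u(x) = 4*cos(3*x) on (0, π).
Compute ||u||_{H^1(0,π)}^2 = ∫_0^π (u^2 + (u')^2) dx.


||u||_{H^1(0,π)}^2 = 80*π

u'(x) = -12*sin(3*x).
Expand u² and (u')² and integrate term by term on (0, π), using: for integers n ≥ 1, ∫_0^π sin²(nx) dx = ∫_0^π cos²(nx) dx = π/2; for n ≠ n', ∫_0^π sin(nx)sin(n'x) dx = ∫_0^π cos(nx)cos(n'x) dx = 0; and by product-to-sum, ∫_0^π sin(nx)cos(n'x) dx = ½∫_0^π [sin((n+n')x) + sin((n−n')x)] dx, which is 0 when n+n' is even and 2n/(n²−n'²) when n+n' is odd (it need not vanish on (0, π)).
  u² squared terms: (4)²·∫cos(3x)² dx = 16·π/2 = 8*π.
  So ∫_0^π u² dx = 8*π.
  (u')² squared terms: (-12)²·∫sin(3x)² dx = 144·π/2 = 72*π.
  So ∫_0^π (u')² dx = 72*π.
||u||_{H^1}^2 = (8*π) + (72*π) = 80*π.


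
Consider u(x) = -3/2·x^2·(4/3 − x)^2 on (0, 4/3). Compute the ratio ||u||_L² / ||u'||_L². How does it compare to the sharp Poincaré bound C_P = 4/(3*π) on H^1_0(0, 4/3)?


||u||_L² / ||u'||_L² = 2*sqrt(3)/9 < C_P = 4/(3*π).

u(x) = -3/2·x^2·(4/3 − x)^2, so u'(x) = 2*x*(-9*x^2 + 18*x - 8)/3.
u(x) = -3/2·x^2·(4/3 − x)^2 vanishes at x = 0 and x = 4/3, so u ∈ H^1_0(0, 4/3). Differentiate via the product rule and integrate the resulting polynomials term by term.
  ∫_0^4/3 u² dx = ∫_0^4/3 (9*x^8/4 - 12*x^7 + 24*x^6 - 64*x^5/3 + 64*x^4/9) dx. Term by term:
    ∫_0^4/3 9*x^8/4 dx = 65536/19683;  ∫_0^4/3 -12*x^7 dx = -32768/2187;  ∫_0^4/3 24*x^6 dx = 131072/5103;
    ∫_0^4/3 -64*x^5/3 dx = -131072/6561;  ∫_0^4/3 64*x^4/9 dx = 65536/10935.
  Sum: 65536/19683 − 32768/2187 + 131072/5103 − 131072/6561 + 65536/10935 = 32768/688905.
  ∫_0^4/3 (u')² dx = ∫_0^4/3 (36*x^6 - 144*x^5 + 208*x^4 - 128*x^3 + 256*x^2/9) dx. Term by term:
    ∫_0^4/3 36*x^6 dx = 65536/1701;  ∫_0^4/3 -144*x^5 dx = -32768/243;  ∫_0^4/3 208*x^4 dx = 212992/1215;
    ∫_0^4/3 -128*x^3 dx = -8192/81;  ∫_0^4/3 256*x^2/9 dx = 16384/729.
  Sum: 65536/1701 − 32768/243 + 212992/1215 − 8192/81 + 16384/729 = 8192/25515.
∫_0^4/3 u² dx = 32768/688905, so ||u||_L² = 128*sqrt(210)/8505.
∫_0^4/3 (u')² dx = 8192/25515, so ||u'||_L² = 64*sqrt(70)/945.
Ratio ||u||_L² / ||u'||_L² = 2*sqrt(3)/9.
Sharp Poincaré constant on H^1_0(0, 4/3) is C_P = L/π = 4/(3*π), achieved by sin(3*π/4·x).
A polynomial bump cannot attain the sharp Poincaré constant (only the first sine eigenfunction does), so the ratio is strictly less than C_P, consistent with ||u||_L² ≤ C_P ||u'||_L².


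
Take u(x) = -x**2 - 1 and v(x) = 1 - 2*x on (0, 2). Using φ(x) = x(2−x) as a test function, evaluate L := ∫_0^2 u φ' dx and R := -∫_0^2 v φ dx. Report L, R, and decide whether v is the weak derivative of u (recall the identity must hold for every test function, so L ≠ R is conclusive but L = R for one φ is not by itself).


LHS = 8/3, RHS = 4/3. No, v is not the weak derivative of u.

u(x) = -x**2 - 1, classical derivative u'(x) = -2*x.
φ(x) = x(2−x), so φ'(x) = 2 - 2*x.
Note φ(0) = φ(2) = 0, so the boundary term u·φ vanishes.
LHS = ∫_0^2 u(x) φ'(x) dx = ∫_0^2 (2*x^3 - 2*x^2 + 2*x - 2) dx. Term by term:
  ∫_0^2 2*x^3 dx = 8;  ∫_0^2 -2*x^2 dx = -16/3;  ∫_0^2 2*x dx = 4;
  ∫_0^2 -2 dx = -4.
Sum: 8 − 16/3 + 4 − 4 = 8/3.
So LHS = 8/3.
∫_0^2 v(x) φ(x) dx = ∫_0^2 (2*x^3 - 5*x^2 + 2*x) dx. Term by term:
  ∫_0^2 2*x^3 dx = 8;  ∫_0^2 -5*x^2 dx = -40/3;  ∫_0^2 2*x dx = 4.
Sum: 8 − 40/3 + 4 = -4/3.
So RHS = -∫_0^2 v(x) φ(x) dx = 4/3.
LHS − RHS = 4/3 ≠ 0, so the identity fails.
(For a valid weak derivative the identity must hold for EVERY test function, in particular this one. The failure shows v is NOT the weak derivative of u.)
Correct weak derivative would be u'(x) = -2*x.


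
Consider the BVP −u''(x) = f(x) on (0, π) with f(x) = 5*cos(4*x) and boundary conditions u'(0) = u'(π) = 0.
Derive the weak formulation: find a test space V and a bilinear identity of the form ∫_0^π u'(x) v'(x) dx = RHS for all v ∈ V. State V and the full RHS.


V = H^1(0, π) (no boundary constraint on v; u is determined up to an additive constant); weak form: ∫_0^π u'v' dx = ∫_0^π (5*cos(4*x)) v dx for all v ∈ V.

Multiply both sides by a test function v and integrate from 0 to π:
  ∫_0^π −u''(x) v(x) dx = ∫_0^π f(x) v(x) dx.
Integrate the LHS by parts once:
  ∫_0^π −u'' v dx = −[u'(x) v(x)]_0^π + ∫_0^π u'(x) v'(x) dx.
Thus ∫_0^π u'(x) v'(x) dx = ∫_0^π f(x) v(x) dx + [u'(x) v(x)]_0^π.
Choose V so that boundary terms are either known or forced to vanish.
u has homogeneous Neumann: u'(0) = u'(π) = 0. So [u' v]_0^π = 0·v(π) − 0·v(0) = 0 for any v; take V = H^1(0, π).
Weak formulation: find u (satisfying any essential BC) such that ∫_0^π u'(x) v'(x) dx = ∫_0^π f v dx for all v ∈ V (homogeneous Neumann, so boundary terms vanish).
Substituting f(x) = 5*cos(4*x), the right-hand side is ∫_0^π (5*cos(4*x)) v dx.
Compatibility check (pure Neumann): taking v ≡ 1 ∈ V gives 0 = ∫_0^π f dx + (0) − (0), i.e. ∫_0^π f dx must equal u'(0) − u'(π) = 0. Indeed ∫_0^π (5*cos(4*x)) dx = 0, so the data are compatible. The solution is then unique only up to an additive constant (fix it e.g. by requiring ∫_0^π u dx = 0).


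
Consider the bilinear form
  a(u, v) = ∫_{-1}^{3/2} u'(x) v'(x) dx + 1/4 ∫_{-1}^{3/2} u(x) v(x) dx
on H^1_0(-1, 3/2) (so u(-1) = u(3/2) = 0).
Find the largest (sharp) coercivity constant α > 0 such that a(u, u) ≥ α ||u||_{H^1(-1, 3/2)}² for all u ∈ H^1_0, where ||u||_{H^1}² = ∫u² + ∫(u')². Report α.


α = (25 + 16*π^2)/(4*(25 + 4*π^2))

Coercivity of a(·,·) on H^1_0(-1, 3/2) means a(u, u) ≥ α ||u||_{H^1}² for every u ∈ H^1_0.
The interval has length L = 5/2, and Poincaré/coercivity depend only on L. Here a(u, u) = ∫(u')² + (1/4)·∫u².
Here 0 < c = 1/4 < 1. The condition a(u,u) ≥ α||u||_{H^1}² reads (1−α)∫(u')² ≥ (α−c)∫u². Any admissible α is ≤ 1 (rapidly oscillating u have ∫u²/∫(u')² → 0), and α = 1 would force 0 ≥ (1−c)∫u², impossible since c < 1; so 1−α > 0. By the sharp Poincaré inequality on H^1_0 of an interval of length L, ∫(u')² ≥ (π/L)²∫u² with equality for the first sine mode sin(π(x−x₀)/L) (x₀ the left endpoint), so the inequality holds for all u iff (1−α)(π/L)² ≥ α − c, i.e. α ≤ ((π/L)² + c)/((π/L)² + 1) = (1 + c(L/π)²)/(1 + (L/π)²). With (π/L)² = 4*π^2/25 and c = 1/4, the largest admissible constant is α = ((π/L)² + c)/((π/L)² + 1).
Simplifying, α = (25 + 16*π^2)/(4*(25 + 4*π^2)).


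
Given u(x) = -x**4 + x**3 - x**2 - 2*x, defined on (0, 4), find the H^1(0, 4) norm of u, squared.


||u||_{H^1}^2 = 14870384/315

The H^1 norm (squared) on an interval (0, L) is
  ||u||_{H^1}^2 = ∫_0^L u(x)^2 dx + ∫_0^L u'(x)^2 dx.
Compute u'(x) = -4*x**3 + 3*x**2 - 2*x - 2.
Then u(x)^2 = x**8 - 2*x**7 + 3*x**6 + 2*x**5 - 3*x**4 + 4*x**3 + 4*x**2 and u'(x)^2 = 16*x**6 - 24*x**5 + 25*x**4 + 4*x**3 - 8*x**2 + 8*x + 4.
Integrate each monomial from 0 to 4 using ∫_0^4 c·x^n dx = c·4^(n+1)/(n+1):
  ∫_0^4 u(x)^2 dx = ∫_0^4 (x^8 - 2*x^7 + 3*x^6 + 2*x^5 - 3*x^4 + 4*x^3 + 4*x^2) dx. Term by term:
    ∫_0^4 x^8 dx = 262144/9;  ∫_0^4 -2*x^7 dx = -16384;  ∫_0^4 3*x^6 dx = 49152/7;
    ∫_0^4 2*x^5 dx = 4096/3;  ∫_0^4 -3*x^4 dx = -3072/5;  ∫_0^4 4*x^3 dx = 256;
    ∫_0^4 4*x^2 dx = 256/3.
  Sum: 262144/9 − 16384 + 49152/7 + 4096/3 − 3072/5 + 256 + 256/3 = 6569984/315.
  ∫_0^4 u'(x)^2 dx = ∫_0^4 (16*x^6 - 24*x^5 + 25*x^4 + 4*x^3 - 8*x^2 + 8*x + 4) dx. Term by term:
    ∫_0^4 16*x^6 dx = 262144/7;  ∫_0^4 -24*x^5 dx = -16384;  ∫_0^4 25*x^4 dx = 5120;
    ∫_0^4 4*x^3 dx = 256;  ∫_0^4 -8*x^2 dx = -512/3;  ∫_0^4 8*x dx = 64;
    ∫_0^4 4 dx = 16.
  Sum: 262144/7 − 16384 + 5120 + 256 − 512/3 + 64 + 16 = 553360/21.
Adding: ||u||_{H^1}^2 = 6569984/315 + 553360/21 = 14870384/315.


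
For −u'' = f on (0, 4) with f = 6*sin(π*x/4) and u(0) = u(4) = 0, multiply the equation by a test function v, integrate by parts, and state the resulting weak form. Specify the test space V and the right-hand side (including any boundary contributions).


V = H^1_0(0, 4) (so v(0) = v(4) = 0); weak form: ∫_0^4 u'v' dx = ∫_0^4 (6*sin(π*x/4)) v dx for all v ∈ V.

Multiply both sides by a test function v and integrate from 0 to 4:
  ∫_0^4 −u''(x) v(x) dx = ∫_0^4 f(x) v(x) dx.
Integrate the LHS by parts once:
  ∫_0^4 −u'' v dx = −[u'(x) v(x)]_0^4 + ∫_0^4 u'(x) v'(x) dx.
Thus ∫_0^4 u'(x) v'(x) dx = ∫_0^4 f(x) v(x) dx + [u'(x) v(x)]_0^4.
Choose V so that boundary terms are either known or forced to vanish.
u is Dirichlet: u(0) = u(4) = 0. Let V = H^1_0(0, 4); then v(0) = v(4) = 0, and [u' v]_0^4 = 0.
Weak formulation: find u (satisfying any essential BC) such that ∫_0^4 u'(x) v'(x) dx = ∫_0^4 f v dx for all v ∈ V.
Substituting f(x) = 6*sin(π*x/4), the right-hand side is ∫_0^4 (6*sin(π*x/4)) v dx.


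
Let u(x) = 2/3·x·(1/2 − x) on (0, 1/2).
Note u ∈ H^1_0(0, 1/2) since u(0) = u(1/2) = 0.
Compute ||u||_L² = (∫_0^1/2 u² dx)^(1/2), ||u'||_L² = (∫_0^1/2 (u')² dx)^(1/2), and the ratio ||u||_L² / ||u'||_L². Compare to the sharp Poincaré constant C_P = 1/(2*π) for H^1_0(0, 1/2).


||u||_L² / ||u'||_L² = sqrt(10)/20 < C_P = 1/(2*π).

u(x) = 2/3·x·(1/2 − x), so u'(x) = 1/3 - 4*x/3.
u(x) = 2/3·x·(1/2 − x) vanishes at x = 0 and x = 1/2, so u ∈ H^1_0(0, 1/2). Differentiate via the product rule and integrate the resulting polynomials term by term.
  ∫_0^1/2 u² dx = ∫_0^1/2 (4*x^4/9 - 4*x^3/9 + x^2/9) dx. Term by term:
    ∫_0^1/2 4*x^4/9 dx = 1/360;  ∫_0^1/2 -4*x^3/9 dx = -1/144;  ∫_0^1/2 x^2/9 dx = 1/216.
  Sum: 1/360 − 1/144 + 1/216 = 1/2160.
  ∫_0^1/2 (u')² dx = ∫_0^1/2 (16*x^2/9 - 8*x/9 + 1/9) dx. Term by term:
    ∫_0^1/2 16*x^2/9 dx = 2/27;  ∫_0^1/2 -8*x/9 dx = -1/9;  ∫_0^1/2 1/9 dx = 1/18.
  Sum: 2/27 − 1/9 + 1/18 = 1/54.
∫_0^1/2 u² dx = 1/2160, so ||u||_L² = sqrt(15)/180.
∫_0^1/2 (u')² dx = 1/54, so ||u'||_L² = sqrt(6)/18.
Ratio ||u||_L² / ||u'||_L² = sqrt(10)/20.
Sharp Poincaré constant on H^1_0(0, 1/2) is C_P = L/π = 1/(2*π), achieved by sin(2*π·x).
A polynomial bump cannot attain the sharp Poincaré constant (only the first sine eigenfunction does), so the ratio is strictly less than C_P, consistent with ||u||_L² ≤ C_P ||u'||_L².


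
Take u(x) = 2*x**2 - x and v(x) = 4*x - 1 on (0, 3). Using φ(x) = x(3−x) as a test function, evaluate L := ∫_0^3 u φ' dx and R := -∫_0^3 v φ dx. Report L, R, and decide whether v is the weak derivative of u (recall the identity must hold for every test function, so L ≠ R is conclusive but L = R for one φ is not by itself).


LHS = -45/2, RHS = -45/2. Yes, v = u' weakly.

u(x) = 2*x**2 - x, classical derivative u'(x) = 4*x - 1.
φ(x) = x(3−x), so φ'(x) = 3 - 2*x.
Note φ(0) = φ(3) = 0, so the boundary term u·φ vanishes.
LHS = ∫_0^3 u(x) φ'(x) dx = ∫_0^3 (-4*x^3 + 8*x^2 - 3*x) dx. Term by term:
  ∫_0^3 -4*x^3 dx = -81;  ∫_0^3 8*x^2 dx = 72;  ∫_0^3 -3*x dx = -27/2.
Sum: -81 + 72 − 27/2 = -45/2.
So LHS = -45/2.
∫_0^3 v(x) φ(x) dx = ∫_0^3 (-4*x^3 + 13*x^2 - 3*x) dx. Term by term:
  ∫_0^3 -4*x^3 dx = -81;  ∫_0^3 13*x^2 dx = 117;  ∫_0^3 -3*x dx = -27/2.
Sum: -81 + 117 − 27/2 = 45/2.
So RHS = -∫_0^3 v(x) φ(x) dx = -45/2.
LHS = RHS, so the identity holds for this test φ.
Moreover u is smooth here and v(x) = u'(x) = 4*x - 1 pointwise, so the identity holds for every test function. Hence v is the weak derivative of u.


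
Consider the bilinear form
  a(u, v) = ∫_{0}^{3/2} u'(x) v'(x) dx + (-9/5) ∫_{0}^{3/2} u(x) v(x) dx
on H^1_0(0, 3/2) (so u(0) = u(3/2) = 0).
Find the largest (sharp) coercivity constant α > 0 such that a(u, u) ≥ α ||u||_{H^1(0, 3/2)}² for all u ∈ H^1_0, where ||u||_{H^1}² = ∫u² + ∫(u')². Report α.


α = (-81 + 20*π^2)/(5*(9 + 4*π^2))

Coercivity of a(·,·) on H^1_0(0, 3/2) means a(u, u) ≥ α ||u||_{H^1}² for every u ∈ H^1_0.
The interval has length L = 3/2, and Poincaré/coercivity depend only on L. Here a(u, u) = ∫(u')² + (-9/5)·∫u².
Here c = -9/5 < 0 with |c| < (π/L)² = 4*π^2/9, so coercivity still holds. The condition a(u,u) ≥ α||u||_{H^1}² reads (1−α)∫(u')² ≥ (α−c)∫u². Any admissible α is ≤ 1 (rapidly oscillating u have ∫u²/∫(u')² → 0), and α = 1 would force 0 ≥ (1−c)∫u², impossible since c < 1; so 1−α > 0. By the sharp Poincaré inequality on H^1_0 of an interval of length L, ∫(u')² ≥ (π/L)²∫u² with equality for the first sine mode sin(π(x−x₀)/L) (x₀ the left endpoint), so the inequality holds for all u iff (1−α)(π/L)² ≥ α − c, i.e. α ≤ ((π/L)² + c)/((π/L)² + 1) = (1 + c(L/π)²)/(1 + (L/π)²). (Direct route, valid since c ≤ 0: Poincaré gives c∫u² ≥ c(L/π)²∫(u')², so a(u,u) ≥ (1 + c(L/π)²)∫(u')², while ||u||_{H^1}² ≤ (1 + (L/π)²)∫(u')²; dividing yields the same α.) With (π/L)² = 4*π^2/9 and c = -9/5, the largest admissible constant is α = ((π/L)² + c)/((π/L)² + 1).
Simplifying, α = (-81 + 20*π^2)/(5*(9 + 4*π^2)).


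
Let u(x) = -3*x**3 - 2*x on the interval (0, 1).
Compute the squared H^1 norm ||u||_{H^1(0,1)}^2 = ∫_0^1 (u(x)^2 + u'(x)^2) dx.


||u||_{H^1}^2 = 3908/105

The H^1 norm (squared) on an interval (0, L) is
  ||u||_{H^1}^2 = ∫_0^L u(x)^2 dx + ∫_0^L u'(x)^2 dx.
Compute u'(x) = -9*x**2 - 2.
Then u(x)^2 = 9*x**6 + 12*x**4 + 4*x**2 and u'(x)^2 = 81*x**4 + 36*x**2 + 4.
Integrate each monomial from 0 to 1 using ∫_0^1 c·x^n dx = c·1^(n+1)/(n+1):
  ∫_0^1 u(x)^2 dx = ∫_0^1 (9*x^6 + 12*x^4 + 4*x^2) dx. Term by term:
    ∫_0^1 9*x^6 dx = 9/7;  ∫_0^1 12*x^4 dx = 12/5;  ∫_0^1 4*x^2 dx = 4/3.
  Sum: 9/7 + 12/5 + 4/3 = 527/105.
  ∫_0^1 u'(x)^2 dx = ∫_0^1 (81*x^4 + 36*x^2 + 4) dx. Term by term:
    ∫_0^1 81*x^4 dx = 81/5;  ∫_0^1 36*x^2 dx = 12;  ∫_0^1 4 dx = 4.
  Sum: 81/5 + 12 + 4 = 161/5.
Adding: ||u||_{H^1}^2 = 527/105 + 161/5 = 3908/105.


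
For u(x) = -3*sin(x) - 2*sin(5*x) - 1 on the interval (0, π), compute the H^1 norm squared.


||u||_{H^1(0,π)}^2 = 68/5 + 62*π

u'(x) = -3*cos(x) - 10*cos(5*x).
Expand u² and (u')² and integrate term by term on (0, π), using: for integers n ≥ 1, ∫_0^π sin²(nx) dx = ∫_0^π cos²(nx) dx = π/2; for n ≠ n', ∫_0^π sin(nx)sin(n'x) dx = ∫_0^π cos(nx)cos(n'x) dx = 0; and by product-to-sum, ∫_0^π sin(nx)cos(n'x) dx = ½∫_0^π [sin((n+n')x) + sin((n−n')x)] dx, which is 0 when n+n' is even and 2n/(n²−n'²) when n+n' is odd (it need not vanish on (0, π)). For the constant mode: ∫_0^π 1 dx = π, ∫_0^π cos(nx) dx = 0, ∫_0^π sin(nx) dx = (1−(−1)^n)/n.
  u² squared terms: (-1)²·∫1 dx = 1·π = π;  (-3)²·∫sin(x)² dx = 9·π/2 = 9*π/2;  (-2)²·∫sin(5x)² dx = 4·π/2 = 2*π.
  u² cross terms: 2·(-1)·(-3)·∫1·sin(x) dx = 6·(2) = 12;  2·(-1)·(-2)·∫1·sin(5x) dx = 4·(2/5) = 8/5;  2·(-3)·(-2)·∫sin(x)·sin(5x) dx = 12·(0) = 0.
  So ∫_0^π u² dx = π + 9*π/2 + 2*π + 12 + 8/5 + 0 = 68/5 + 15*π/2.
  (u')² squared terms: (-10)²·∫cos(5x)² dx = 100·π/2 = 50*π;  (-3)²·∫cos(x)² dx = 9·π/2 = 9*π/2.
  (u')² cross terms: 2·(-10)·(-3)·∫cos(5x)·cos(x) dx = 60·(0) = 0.
  So ∫_0^π (u')² dx = 50*π + 9*π/2 + 0 = 109*π/2.
||u||_{H^1}^2 = (68/5 + 15*π/2) + (109*π/2) = 68/5 + 62*π.


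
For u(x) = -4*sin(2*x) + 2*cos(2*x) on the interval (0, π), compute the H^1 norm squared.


||u||_{H^1(0,π)}^2 = 50*π

u'(x) = -4*sin(2*x) - 8*cos(2*x).
Expand u² and (u')² and integrate term by term on (0, π), using: for integers n ≥ 1, ∫_0^π sin²(nx) dx = ∫_0^π cos²(nx) dx = π/2; for n ≠ n', ∫_0^π sin(nx)sin(n'x) dx = ∫_0^π cos(nx)cos(n'x) dx = 0; and by product-to-sum, ∫_0^π sin(nx)cos(n'x) dx = ½∫_0^π [sin((n+n')x) + sin((n−n')x)] dx, which is 0 when n+n' is even and 2n/(n²−n'²) when n+n' is odd (it need not vanish on (0, π)).
  u² squared terms: (-4)²·∫sin(2x)² dx = 16·π/2 = 8*π;  (2)²·∫cos(2x)² dx = 4·π/2 = 2*π.
  u² cross terms: 2·(-4)·(2)·∫sin(2x)·cos(2x) dx = -16·(0) = 0.
  So ∫_0^π u² dx = 8*π + 2*π + 0 = 10*π.
  (u')² squared terms: (-8)²·∫cos(2x)² dx = 64·π/2 = 32*π;  (-4)²·∫sin(2x)² dx = 16·π/2 = 8*π.
  (u')² cross terms: 2·(-8)·(-4)·∫cos(2x)·sin(2x) dx = 64·(0) = 0.
  So ∫_0^π (u')² dx = 32*π + 8*π + 0 = 40*π.
||u||_{H^1}^2 = (10*π) + (40*π) = 50*π.


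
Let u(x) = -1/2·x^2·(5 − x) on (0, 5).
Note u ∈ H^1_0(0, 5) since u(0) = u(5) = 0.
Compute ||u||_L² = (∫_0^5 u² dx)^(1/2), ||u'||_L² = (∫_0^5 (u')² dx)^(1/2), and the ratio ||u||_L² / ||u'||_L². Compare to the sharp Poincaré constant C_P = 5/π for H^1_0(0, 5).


||u||_L² / ||u'||_L² = 5*sqrt(14)/14 < C_P = 5/π.

u(x) = -1/2·x^2·(5 − x), so u'(x) = x*(3*x - 10)/2.
u(x) = -1/2·x^2·(5 − x) vanishes at x = 0 and x = 5, so u ∈ H^1_0(0, 5). Differentiate via the product rule and integrate the resulting polynomials term by term.
  ∫_0^5 u² dx = ∫_0^5 (x^6/4 - 5*x^5/2 + 25*x^4/4) dx. Term by term:
    ∫_0^5 x^6/4 dx = 78125/28;  ∫_0^5 -5*x^5/2 dx = -78125/12;  ∫_0^5 25*x^4/4 dx = 15625/4.
  Sum: 78125/28 − 78125/12 + 15625/4 = 15625/84.
  ∫_0^5 (u')² dx = ∫_0^5 (9*x^4/4 - 15*x^3 + 25*x^2) dx. Term by term:
    ∫_0^5 9*x^4/4 dx = 5625/4;  ∫_0^5 -15*x^3 dx = -9375/4;  ∫_0^5 25*x^2 dx = 3125/3.
  Sum: 5625/4 − 9375/4 + 3125/3 = 625/6.
∫_0^5 u² dx = 15625/84, so ||u||_L² = 125*sqrt(21)/42.
∫_0^5 (u')² dx = 625/6, so ||u'||_L² = 25*sqrt(6)/6.
Ratio ||u||_L² / ||u'||_L² = 5*sqrt(14)/14.
Sharp Poincaré constant on H^1_0(0, 5) is C_P = L/π = 5/π, achieved by sin(π/5·x).
A polynomial bump cannot attain the sharp Poincaré constant (only the first sine eigenfunction does), so the ratio is strictly less than C_P, consistent with ||u||_L² ≤ C_P ||u'||_L².


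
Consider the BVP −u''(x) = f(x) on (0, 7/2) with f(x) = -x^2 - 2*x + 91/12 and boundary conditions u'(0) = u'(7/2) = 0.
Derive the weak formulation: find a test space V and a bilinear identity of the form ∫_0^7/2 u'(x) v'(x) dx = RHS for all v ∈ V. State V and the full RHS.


V = H^1(0, 7/2) (no boundary constraint on v; u is determined up to an additive constant); weak form: ∫_0^7/2 u'v' dx = ∫_0^7/2 (-x^2 - 2*x + 91/12) v dx for all v ∈ V.

Multiply both sides by a test function v and integrate from 0 to 7/2:
  ∫_0^7/2 −u''(x) v(x) dx = ∫_0^7/2 f(x) v(x) dx.
Integrate the LHS by parts once:
  ∫_0^7/2 −u'' v dx = −[u'(x) v(x)]_0^7/2 + ∫_0^7/2 u'(x) v'(x) dx.
Thus ∫_0^7/2 u'(x) v'(x) dx = ∫_0^7/2 f(x) v(x) dx + [u'(x) v(x)]_0^7/2.
Choose V so that boundary terms are either known or forced to vanish.
u has homogeneous Neumann: u'(0) = u'(7/2) = 0. So [u' v]_0^7/2 = 0·v(7/2) − 0·v(0) = 0 for any v; take V = H^1(0, 7/2).
Weak formulation: find u (satisfying any essential BC) such that ∫_0^7/2 u'(x) v'(x) dx = ∫_0^7/2 f v dx for all v ∈ V (homogeneous Neumann, so boundary terms vanish).
Substituting f(x) = -x^2 - 2*x + 91/12, the right-hand side is ∫_0^7/2 (-x^2 - 2*x + 91/12) v dx.
Compatibility check (pure Neumann): taking v ≡ 1 ∈ V gives 0 = ∫_0^7/2 f dx + (0) − (0), i.e. ∫_0^7/2 f dx must equal u'(0) − u'(7/2) = 0. Indeed ∫_0^7/2 (-x^2 - 2*x + 91/12) dx = 0, so the data are compatible. The solution is then unique only up to an additive constant (fix it e.g. by requiring ∫_0^7/2 u dx = 0).


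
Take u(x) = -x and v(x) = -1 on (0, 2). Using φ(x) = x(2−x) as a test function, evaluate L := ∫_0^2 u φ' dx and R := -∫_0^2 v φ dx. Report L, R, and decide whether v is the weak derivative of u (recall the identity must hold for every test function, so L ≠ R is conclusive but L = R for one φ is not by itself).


LHS = 4/3, RHS = 4/3. Yes, v = u' weakly.

u(x) = -x, classical derivative u'(x) = -1.
φ(x) = x(2−x), so φ'(x) = 2 - 2*x.
Note φ(0) = φ(2) = 0, so the boundary term u·φ vanishes.
LHS = ∫_0^2 u(x) φ'(x) dx = ∫_0^2 (2*x^2 - 2*x) dx. Term by term:
  ∫_0^2 2*x^2 dx = 16/3;  ∫_0^2 -2*x dx = -4.
Sum: 16/3 − 4 = 4/3.
So LHS = 4/3.
∫_0^2 v(x) φ(x) dx = ∫_0^2 (x^2 - 2*x) dx. Term by term:
  ∫_0^2 x^2 dx = 8/3;  ∫_0^2 -2*x dx = -4.
Sum: 8/3 − 4 = -4/3.
So RHS = -∫_0^2 v(x) φ(x) dx = 4/3.
LHS = RHS, so the identity holds for this test φ.
Moreover u is smooth here and v(x) = u'(x) = -1 pointwise, so the identity holds for every test function. Hence v is the weak derivative of u.


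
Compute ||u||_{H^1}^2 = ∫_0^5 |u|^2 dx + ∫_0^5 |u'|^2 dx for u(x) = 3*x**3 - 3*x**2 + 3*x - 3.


||u||_{H^1}^2 = 720030/7

The H^1 norm (squared) on an interval (0, L) is
  ||u||_{H^1}^2 = ∫_0^L u(x)^2 dx + ∫_0^L u'(x)^2 dx.
Compute u'(x) = 9*x**2 - 6*x + 3.
Then u(x)^2 = 9*x**6 - 18*x**5 + 27*x**4 - 36*x**3 + 27*x**2 - 18*x + 9 and u'(x)^2 = 81*x**4 - 108*x**3 + 90*x**2 - 36*x + 9.
Integrate each monomial from 0 to 5 using ∫_0^5 c·x^n dx = c·5^(n+1)/(n+1):
  ∫_0^5 u(x)^2 dx = ∫_0^5 (9*x^6 - 18*x^5 + 27*x^4 - 36*x^3 + 27*x^2 - 18*x + 9) dx. Term by term:
    ∫_0^5 9*x^6 dx = 703125/7;  ∫_0^5 -18*x^5 dx = -46875;  ∫_0^5 27*x^4 dx = 16875;
    ∫_0^5 -36*x^3 dx = -5625;  ∫_0^5 27*x^2 dx = 1125;  ∫_0^5 -18*x dx = -225;
    ∫_0^5 9 dx = 45.
  Sum: 703125/7 − 46875 + 16875 − 5625 + 1125 − 225 + 45 = 460365/7.
  ∫_0^5 u'(x)^2 dx = ∫_0^5 (81*x^4 - 108*x^3 + 90*x^2 - 36*x + 9) dx. Term by term:
    ∫_0^5 81*x^4 dx = 50625;  ∫_0^5 -108*x^3 dx = -16875;  ∫_0^5 90*x^2 dx = 3750;
    ∫_0^5 -36*x dx = -450;  ∫_0^5 9 dx = 45.
  Sum: 50625 − 16875 + 3750 − 450 + 45 = 37095.
Adding: ||u||_{H^1}^2 = 460365/7 + 37095 = 720030/7.


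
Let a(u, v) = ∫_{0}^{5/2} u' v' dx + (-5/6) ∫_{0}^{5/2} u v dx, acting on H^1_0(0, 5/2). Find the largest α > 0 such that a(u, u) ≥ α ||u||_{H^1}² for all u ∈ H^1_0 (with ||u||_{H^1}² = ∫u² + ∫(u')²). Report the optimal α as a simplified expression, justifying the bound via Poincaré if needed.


α = (-125 + 24*π^2)/(6*(25 + 4*π^2))

Coercivity of a(·,·) on H^1_0(0, 5/2) means a(u, u) ≥ α ||u||_{H^1}² for every u ∈ H^1_0.
The interval has length L = 5/2, and Poincaré/coercivity depend only on L. Here a(u, u) = ∫(u')² + (-5/6)·∫u².
Here c = -5/6 < 0 with |c| < (π/L)² = 4*π^2/25, so coercivity still holds. The condition a(u,u) ≥ α||u||_{H^1}² reads (1−α)∫(u')² ≥ (α−c)∫u². Any admissible α is ≤ 1 (rapidly oscillating u have ∫u²/∫(u')² → 0), and α = 1 would force 0 ≥ (1−c)∫u², impossible since c < 1; so 1−α > 0. By the sharp Poincaré inequality on H^1_0 of an interval of length L, ∫(u')² ≥ (π/L)²∫u² with equality for the first sine mode sin(π(x−x₀)/L) (x₀ the left endpoint), so the inequality holds for all u iff (1−α)(π/L)² ≥ α − c, i.e. α ≤ ((π/L)² + c)/((π/L)² + 1) = (1 + c(L/π)²)/(1 + (L/π)²). (Direct route, valid since c ≤ 0: Poincaré gives c∫u² ≥ c(L/π)²∫(u')², so a(u,u) ≥ (1 + c(L/π)²)∫(u')², while ||u||_{H^1}² ≤ (1 + (L/π)²)∫(u')²; dividing yields the same α.) With (π/L)² = 4*π^2/25 and c = -5/6, the largest admissible constant is α = ((π/L)² + c)/((π/L)² + 1).
Simplifying, α = (-125 + 24*π^2)/(6*(25 + 4*π^2)).


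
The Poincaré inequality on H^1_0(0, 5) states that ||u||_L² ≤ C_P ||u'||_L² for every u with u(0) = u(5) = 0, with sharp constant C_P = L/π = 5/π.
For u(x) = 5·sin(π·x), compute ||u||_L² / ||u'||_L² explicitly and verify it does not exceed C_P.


||u||_L² / ||u'||_L² = 1/π < C_P = 5/π.

u(x) = 5·sin(π·x), so u'(x) = 5*π*cos(π*x).
Writing u(x) = A·sin(kπx/L) with A = 5 and k = 5, use ∫_0^L sin²(kπx/L) dx = L/2 and ∫_0^L cos²(kπx/L) dx = L/2.
u² = 25·sin²(π·x) and (u')² = 25*π^2·cos²(π·x), and each of sin², cos² integrates to L/2 = 5/2 over (0, 5).
∫_0^5 u² dx = 125/2, so ||u||_L² = 5*sqrt(10)/2.
∫_0^5 (u')² dx = 125*π^2/2, so ||u'||_L² = 5*sqrt(10)*π/2.
Ratio ||u||_L² / ||u'||_L² = 1/π.
Sharp Poincaré constant on H^1_0(0, 5) is C_P = L/π = 5/π, achieved by sin(π/5·x).
This is the k = 5 harmonic; the ratio L/(kπ) is strictly less than C_P = L/π, consistent with the sharp inequality ||u||_L² ≤ C_P ||u'||_L².


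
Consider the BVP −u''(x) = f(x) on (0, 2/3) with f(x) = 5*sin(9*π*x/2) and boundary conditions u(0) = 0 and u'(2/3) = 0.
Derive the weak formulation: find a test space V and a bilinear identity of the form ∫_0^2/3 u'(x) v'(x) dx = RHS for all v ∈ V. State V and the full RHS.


V = {v ∈ H^1(0, 2/3) : v(0) = 0} (test functions vanish at x = 0 where u is specified); weak form: ∫_0^2/3 u'v' dx = ∫_0^2/3 (5*sin(9*π*x/2)) v dx for all v ∈ V.

Multiply both sides by a test function v and integrate from 0 to 2/3:
  ∫_0^2/3 −u''(x) v(x) dx = ∫_0^2/3 f(x) v(x) dx.
Integrate the LHS by parts once:
  ∫_0^2/3 −u'' v dx = −[u'(x) v(x)]_0^2/3 + ∫_0^2/3 u'(x) v'(x) dx.
Thus ∫_0^2/3 u'(x) v'(x) dx = ∫_0^2/3 f(x) v(x) dx + [u'(x) v(x)]_0^2/3.
Choose V so that boundary terms are either known or forced to vanish.
Mixed BC: u(0) = 0 (Dirichlet) and u'(2/3) = 0 (Neumann). Define V = {v ∈ H^1(0, 2/3) : v(0) = 0}. Then [u' v]_0^2/3 = u'(2/3)·v(2/3) − u'(0)·0 = 0.
Weak formulation: find u (satisfying any essential BC) such that ∫_0^2/3 u'(x) v'(x) dx = ∫_0^2/3 f v dx for all v ∈ V (Dirichlet at 0 absorbed into V; the Neumann datum at x = 2/3 is zero, so no boundary term remains).
Substituting f(x) = 5*sin(9*π*x/2), the right-hand side is ∫_0^2/3 (5*sin(9*π*x/2)) v dx.


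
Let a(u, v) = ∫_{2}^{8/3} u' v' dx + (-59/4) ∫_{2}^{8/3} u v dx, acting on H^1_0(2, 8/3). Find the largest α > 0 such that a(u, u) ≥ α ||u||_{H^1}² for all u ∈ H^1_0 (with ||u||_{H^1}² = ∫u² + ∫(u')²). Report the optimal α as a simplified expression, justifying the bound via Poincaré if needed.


α = (-59 + 9*π^2)/(4 + 9*π^2)

Coercivity of a(·,·) on H^1_0(2, 8/3) means a(u, u) ≥ α ||u||_{H^1}² for every u ∈ H^1_0.
The interval has length L = 2/3, and Poincaré/coercivity depend only on L. Here a(u, u) = ∫(u')² + (-59/4)·∫u².
Here c = -59/4 < 0 with |c| < (π/L)² = 9*π^2/4, so coercivity still holds. The condition a(u,u) ≥ α||u||_{H^1}² reads (1−α)∫(u')² ≥ (α−c)∫u². Any admissible α is ≤ 1 (rapidly oscillating u have ∫u²/∫(u')² → 0), and α = 1 would force 0 ≥ (1−c)∫u², impossible since c < 1; so 1−α > 0. By the sharp Poincaré inequality on H^1_0 of an interval of length L, ∫(u')² ≥ (π/L)²∫u² with equality for the first sine mode sin(π(x−x₀)/L) (x₀ the left endpoint), so the inequality holds for all u iff (1−α)(π/L)² ≥ α − c, i.e. α ≤ ((π/L)² + c)/((π/L)² + 1) = (1 + c(L/π)²)/(1 + (L/π)²). (Direct route, valid since c ≤ 0: Poincaré gives c∫u² ≥ c(L/π)²∫(u')², so a(u,u) ≥ (1 + c(L/π)²)∫(u')², while ||u||_{H^1}² ≤ (1 + (L/π)²)∫(u')²; dividing yields the same α.) With (π/L)² = 9*π^2/4 and c = -59/4, the largest admissible constant is α = ((π/L)² + c)/((π/L)² + 1).
Simplifying, α = (-59 + 9*π^2)/(4 + 9*π^2).


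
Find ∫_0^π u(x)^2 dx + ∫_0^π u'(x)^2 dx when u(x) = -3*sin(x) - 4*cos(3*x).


||u||_{H^1(0,π)}^2 = 89*π

u'(x) = 12*sin(3*x) - 3*cos(x).
Expand u² and (u')² and integrate term by term on (0, π), using: for integers n ≥ 1, ∫_0^π sin²(nx) dx = ∫_0^π cos²(nx) dx = π/2; for n ≠ n', ∫_0^π sin(nx)sin(n'x) dx = ∫_0^π cos(nx)cos(n'x) dx = 0; and by product-to-sum, ∫_0^π sin(nx)cos(n'x) dx = ½∫_0^π [sin((n+n')x) + sin((n−n')x)] dx, which is 0 when n+n' is even and 2n/(n²−n'²) when n+n' is odd (it need not vanish on (0, π)).
  u² squared terms: (-4)²·∫cos(3x)² dx = 16·π/2 = 8*π;  (-3)²·∫sin(x)² dx = 9·π/2 = 9*π/2.
  u² cross terms: 2·(-4)·(-3)·∫cos(3x)·sin(x) dx = 24·(0) = 0.
  So ∫_0^π u² dx = 8*π + 9*π/2 + 0 = 25*π/2.
  (u')² squared terms: (-3)²·∫cos(x)² dx = 9·π/2 = 9*π/2;  (12)²·∫sin(3x)² dx = 144·π/2 = 72*π.
  (u')² cross terms: 2·(-3)·(12)·∫cos(x)·sin(3x) dx = -72·(0) = 0.
  So ∫_0^π (u')² dx = 9*π/2 + 72*π + 0 = 153*π/2.
||u||_{H^1}^2 = (25*π/2) + (153*π/2) = 89*π.


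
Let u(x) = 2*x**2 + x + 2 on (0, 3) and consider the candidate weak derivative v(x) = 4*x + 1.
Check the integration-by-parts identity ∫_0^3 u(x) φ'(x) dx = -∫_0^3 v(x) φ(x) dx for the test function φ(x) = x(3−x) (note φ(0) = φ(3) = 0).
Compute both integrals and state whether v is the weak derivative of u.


LHS = -63/2, RHS = -63/2. Yes, v = u' weakly.

u(x) = 2*x**2 + x + 2, classical derivative u'(x) = 4*x + 1.
φ(x) = x(3−x), so φ'(x) = 3 - 2*x.
Note φ(0) = φ(3) = 0, so the boundary term u·φ vanishes.
LHS = ∫_0^3 u(x) φ'(x) dx = ∫_0^3 (-4*x^3 + 4*x^2 - x + 6) dx. Term by term:
  ∫_0^3 -4*x^3 dx = -81;  ∫_0^3 4*x^2 dx = 36;  ∫_0^3 -x dx = -9/2;
  ∫_0^3 6 dx = 18.
Sum: -81 + 36 − 9/2 + 18 = -63/2.
So LHS = -63/2.
∫_0^3 v(x) φ(x) dx = ∫_0^3 (-4*x^3 + 11*x^2 + 3*x) dx. Term by term:
  ∫_0^3 -4*x^3 dx = -81;  ∫_0^3 11*x^2 dx = 99;  ∫_0^3 3*x dx = 27/2.
Sum: -81 + 99 + 27/2 = 63/2.
So RHS = -∫_0^3 v(x) φ(x) dx = -63/2.
LHS = RHS, so the identity holds for this test φ.
Moreover u is smooth here and v(x) = u'(x) = 4*x + 1 pointwise, so the identity holds for every test function. Hence v is the weak derivative of u.


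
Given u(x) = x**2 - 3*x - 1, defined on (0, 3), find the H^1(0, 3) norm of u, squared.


||u||_{H^1}^2 = 291/10

The H^1 norm (squared) on an interval (0, L) is
  ||u||_{H^1}^2 = ∫_0^L u(x)^2 dx + ∫_0^L u'(x)^2 dx.
Compute u'(x) = 2*x - 3.
Then u(x)^2 = x**4 - 6*x**3 + 7*x**2 + 6*x + 1 and u'(x)^2 = 4*x**2 - 12*x + 9.
Integrate each monomial from 0 to 3 using ∫_0^3 c·x^n dx = c·3^(n+1)/(n+1):
  ∫_0^3 u(x)^2 dx = ∫_0^3 (x^4 - 6*x^3 + 7*x^2 + 6*x + 1) dx. Term by term:
    ∫_0^3 x^4 dx = 243/5;  ∫_0^3 -6*x^3 dx = -243/2;  ∫_0^3 7*x^2 dx = 63;
    ∫_0^3 6*x dx = 27;  ∫_0^3 1 dx = 3.
  Sum: 243/5 − 243/2 + 63 + 27 + 3 = 201/10.
  ∫_0^3 u'(x)^2 dx = ∫_0^3 (4*x^2 - 12*x + 9) dx. Term by term:
    ∫_0^3 4*x^2 dx = 36;  ∫_0^3 -12*x dx = -54;  ∫_0^3 9 dx = 27.
  Sum: 36 − 54 + 27 = 9.
Adding: ||u||_{H^1}^2 = 201/10 + 9 = 291/10.
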